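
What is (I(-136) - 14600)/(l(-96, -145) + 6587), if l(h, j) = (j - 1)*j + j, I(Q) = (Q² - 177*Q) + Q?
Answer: 6958/6903 ≈ 1.0080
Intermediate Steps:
I(Q) = Q² - 176*Q
l(h, j) = j + j*(-1 + j) (l(h, j) = (-1 + j)*j + j = j*(-1 + j) + j = j + j*(-1 + j))
(I(-136) - 14600)/(l(-96, -145) + 6587) = (-136*(-176 - 136) - 14600)/((-145)² + 6587) = (-136*(-312) - 14600)/(21025 + 6587) = (42432 - 14600)/27612 = 27832*(1/27612) = 6958/6903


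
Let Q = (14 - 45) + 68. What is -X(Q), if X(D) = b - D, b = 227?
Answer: -190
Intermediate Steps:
Q = 37 (Q = -31 + 68 = 37)
X(D) = 227 - D
-X(Q) = -(227 - 1*37) = -(227 - 37) = -1*190 = -190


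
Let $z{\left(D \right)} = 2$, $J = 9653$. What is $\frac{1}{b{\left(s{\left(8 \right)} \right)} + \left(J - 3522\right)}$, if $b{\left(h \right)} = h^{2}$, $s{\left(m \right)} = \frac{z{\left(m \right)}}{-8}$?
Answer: $\frac{16}{98097} \approx 0.0001631$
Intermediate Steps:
$s{\left(m \right)} = - \frac{1}{4}$ ($s{\left(m \right)} = \frac{2}{-8} = 2 \left(- \frac{1}{8}\right) = - \frac{1}{4}$)
$\frac{1}{b{\left(s{\left(8 \right)} \right)} + \left(J - 3522\right)} = \frac{1}{\left(- \frac{1}{4}\right)^{2} + \left(9653 - 3522\right)} = \frac{1}{\frac{1}{16} + 6131} = \frac{1}{\frac{98097}{16}} = \frac{16}{98097}$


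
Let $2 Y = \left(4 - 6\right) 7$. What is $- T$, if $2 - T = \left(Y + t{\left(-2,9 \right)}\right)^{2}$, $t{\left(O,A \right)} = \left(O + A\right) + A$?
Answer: $79$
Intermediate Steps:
$t{\left(O,A \right)} = O + 2 A$ ($t{\left(O,A \right)} = \left(A + O\right) + A = O + 2 A$)
$Y = -7$ ($Y = \frac{\left(4 - 6\right) 7}{2} = \frac{\left(-2\right) 7}{2} = \frac{1}{2} \left(-14\right) = -7$)
$T = -79$ ($T = 2 - \left(-7 + \left(-2 + 2 \cdot 9\right)\right)^{2} = 2 - \left(-7 + \left(-2 + 18\right)\right)^{2} = 2 - \left(-7 + 16\right)^{2} = 2 - 9^{2} = 2 - 81 = -79$)
$- T = \left(-1\right) \left(-79\right) = 79$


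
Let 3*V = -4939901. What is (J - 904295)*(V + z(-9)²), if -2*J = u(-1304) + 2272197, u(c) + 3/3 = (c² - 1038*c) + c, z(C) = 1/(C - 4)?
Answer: 2977656347923850/507 ≈ 5.8731e+12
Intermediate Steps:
V = -4939901/3 (V = (⅓)*(-4939901) = -4939901/3 ≈ -1.6466e+6)
z(C) = 1/(-4 + C)
u(c) = -1 + c² - 1037*c (u(c) = -1 + ((c² - 1038*c) + c) = -1 + (c² - 1037*c) = -1 + c² - 1037*c)
J = -2662430 (J = -((-1 + (-1304)² - 1037*(-1304)) + 2272197)/2 = -((-1 + 1700416 + 1352248) + 2272197)/2 = -(3052663 + 2272197)/2 = -½*5324860 = -2662430)
(J - 904295)*(V + z(-9)²) = (-2662430 - 904295)*(-4939901/3 + (1/(-4 - 9))²) = -3566725*(-4939901/3 + (1/(-13))²) = -3566725*(-4939901/3 + (-1/13)²) = -3566725*(-4939901/3 + 1/169) = -3566725*(-834843266/507) = 2977656347923850/507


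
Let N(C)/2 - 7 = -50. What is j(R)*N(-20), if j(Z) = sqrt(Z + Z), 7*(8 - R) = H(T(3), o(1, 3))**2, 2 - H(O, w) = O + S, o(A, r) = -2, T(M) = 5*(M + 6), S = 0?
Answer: -86*I*sqrt(25102)/7 ≈ -1946.5*I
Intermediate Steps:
T(M) = 30 + 5*M (T(M) = 5*(6 + M) = 30 + 5*M)
N(C) = -86 (N(C) = 14 + 2*(-50) = 14 - 100 = -86)
H(O, w) = 2 - O (H(O, w) = 2 - (O + 0) = 2 - O)
R = -1793/7 (R = 8 - (2 - (30 + 5*3))**2/7 = 8 - (2 - (30 + 15))**2/7 = 8 - (2 - 1*45)**2/7 = 8 - (2 - 45)**2/7 = 8 - 1/7*(-43)**2 = 8 - 1/7*1849 = 8 - 1849/7 = -1793/7 ≈ -256.14)
j(Z) = sqrt(2)*sqrt(Z) (j(Z) = sqrt(2*Z) = sqrt(2)*sqrt(Z))
j(R)*N(-20) = (sqrt(2)*sqrt(-1793/7))*(-86) = (sqrt(2)*(I*sqrt(12551)/7))*(-86) = (I*sqrt(25102)/7)*(-86) = -86*I*sqrt(25102)/7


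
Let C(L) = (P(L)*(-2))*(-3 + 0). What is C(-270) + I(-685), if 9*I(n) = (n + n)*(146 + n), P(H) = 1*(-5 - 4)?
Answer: 737944/9 ≈ 81994.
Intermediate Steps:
P(H) = -9 (P(H) = 1*(-9) = -9)
C(L) = -54 (C(L) = (-9*(-2))*(-3 + 0) = 18*(-3) = -54)
I(n) = 2*n*(146 + n)/9 (I(n) = ((n + n)*(146 + n))/9 = ((2*n)*(146 + n))/9 = (2*n*(146 + n))/9 = 2*n*(146 + n)/9)
C(-270) + I(-685) = -54 + (2/9)*(-685)*(146 - 685) = -54 + (2/9)*(-685)*(-539) = -54 + 738430/9 = 737944/9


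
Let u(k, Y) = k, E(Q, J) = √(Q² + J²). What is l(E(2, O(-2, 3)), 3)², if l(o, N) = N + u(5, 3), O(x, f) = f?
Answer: 64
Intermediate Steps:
E(Q, J) = √(J² + Q²)
l(o, N) = 5 + N (l(o, N) = N + 5 = 5 + N)
l(E(2, O(-2, 3)), 3)² = (5 + 3)² = 8² = 64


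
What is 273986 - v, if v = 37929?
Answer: 236057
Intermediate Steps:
273986 - v = 273986 - 1*37929 = 273986 - 37929 = 236057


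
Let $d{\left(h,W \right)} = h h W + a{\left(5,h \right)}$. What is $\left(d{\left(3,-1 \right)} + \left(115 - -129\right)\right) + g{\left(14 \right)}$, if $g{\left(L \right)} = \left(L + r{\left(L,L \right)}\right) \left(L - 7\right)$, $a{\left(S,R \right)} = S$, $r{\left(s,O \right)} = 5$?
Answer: $373$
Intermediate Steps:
$d{\left(h,W \right)} = 5 + W h^{2}$ ($d{\left(h,W \right)} = h h W + 5 = h^{2} W + 5 = W h^{2} + 5 = 5 + W h^{2}$)
$g{\left(L \right)} = \left(-7 + L\right) \left(5 + L\right)$ ($g{\left(L \right)} = \left(L + 5\right) \left(L - 7\right) = \left(5 + L\right) \left(-7 + L\right) = \left(-7 + L\right) \left(5 + L\right)$)
$\left(d{\left(3,-1 \right)} + \left(115 - -129\right)\right) + g{\left(14 \right)} = \left(\left(5 - 3^{2}\right) + \left(115 - -129\right)\right) - \left(63 - 196\right) = \left(\left(5 - 9\right) + \left(115 + 129\right)\right) - -133 = \left(\left(5 - 9\right) + 244\right) + 133 = \left(-4 + 244\right) + 133 = 240 + 133 = 373$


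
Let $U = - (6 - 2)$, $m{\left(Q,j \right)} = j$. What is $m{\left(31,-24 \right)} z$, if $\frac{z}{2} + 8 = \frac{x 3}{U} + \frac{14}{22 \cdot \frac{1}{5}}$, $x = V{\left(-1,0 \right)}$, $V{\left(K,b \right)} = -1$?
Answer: $\frac{2148}{11} \approx 195.27$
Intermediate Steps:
$x = -1$
$U = -4$ ($U = \left(-1\right) 4 = -4$)
$z = - \frac{179}{22}$ ($z = -16 + 2 \left(\frac{\left(-1\right) 3}{-4} + \frac{14}{22 \cdot \frac{1}{5}}\right) = -16 + 2 \left(\left(-3\right) \left(- \frac{1}{4}\right) + \frac{14}{22 \cdot \frac{1}{5}}\right) = -16 + 2 \left(\frac{3}{4} + \frac{14}{\frac{22}{5}}\right) = -16 + 2 \left(\frac{3}{4} + 14 \cdot \frac{5}{22}\right) = -16 + 2 \left(\frac{3}{4} + \frac{35}{11}\right) = -16 + 2 \cdot \frac{173}{44} = -16 + \frac{173}{22} = - \frac{179}{22} \approx -8.1364$)
$m{\left(31,-24 \right)} z = \left(-24\right) \left(- \frac{179}{22}\right) = \frac{2148}{11}$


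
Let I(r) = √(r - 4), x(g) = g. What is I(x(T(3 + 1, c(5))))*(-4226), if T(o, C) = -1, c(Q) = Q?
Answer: -4226*I*√5 ≈ -9449.6*I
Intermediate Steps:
I(r) = √(-4 + r)
I(x(T(3 + 1, c(5))))*(-4226) = √(-4 - 1)*(-4226) = √(-5)*(-4226) = (I*√5)*(-4226) = -4226*I*√5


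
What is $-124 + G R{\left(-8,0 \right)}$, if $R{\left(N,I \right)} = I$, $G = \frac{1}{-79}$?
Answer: $-124$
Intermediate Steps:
$G = - \frac{1}{79} \approx -0.012658$
$-124 + G R{\left(-8,0 \right)} = -124 - 0 = -124 + 0 = -124$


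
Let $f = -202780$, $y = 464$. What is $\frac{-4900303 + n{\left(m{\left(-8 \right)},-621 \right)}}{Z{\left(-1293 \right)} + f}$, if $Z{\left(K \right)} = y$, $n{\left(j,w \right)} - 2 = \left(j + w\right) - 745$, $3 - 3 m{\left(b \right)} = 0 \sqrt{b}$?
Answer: $\frac{2450833}{101158} \approx 24.228$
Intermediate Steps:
$m{\left(b \right)} = 1$ ($m{\left(b \right)} = 1 - \frac{0 \sqrt{b}}{3} = 1 - 0 = 1 + 0 = 1$)
$n{\left(j,w \right)} = -743 + j + w$ ($n{\left(j,w \right)} = 2 - \left(745 - j - w\right) = 2 + \left(-745 + j + w\right) = -743 + j + w$)
$Z{\left(K \right)} = 464$
$\frac{-4900303 + n{\left(m{\left(-8 \right)},-621 \right)}}{Z{\left(-1293 \right)} + f} = \frac{-4900303 - 1363}{464 - 202780} = \frac{-4900303 - 1363}{-202316} = \left(-4901666\right) \left(- \frac{1}{202316}\right) = \frac{2450833}{101158}$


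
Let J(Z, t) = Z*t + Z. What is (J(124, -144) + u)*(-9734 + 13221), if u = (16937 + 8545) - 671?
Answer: 24684473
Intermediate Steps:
J(Z, t) = Z + Z*t
u = 24811 (u = 25482 - 671 = 24811)
(J(124, -144) + u)*(-9734 + 13221) = (124*(1 - 144) + 24811)*(-9734 + 13221) = (124*(-143) + 24811)*3487 = (-17732 + 24811)*3487 = 7079*3487 = 24684473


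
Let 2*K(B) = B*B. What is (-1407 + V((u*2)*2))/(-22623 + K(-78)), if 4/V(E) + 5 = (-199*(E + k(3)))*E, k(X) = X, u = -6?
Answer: 141123511/1963993881 ≈ 0.071855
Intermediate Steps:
V(E) = 4/(-5 + E*(-597 - 199*E)) (V(E) = 4/(-5 + (-199*(E + 3))*E) = 4/(-5 + (-199*(3 + E))*E) = 4/(-5 + (-597 - 199*E)*E) = 4/(-5 + E*(-597 - 199*E)))
K(B) = B**2/2 (K(B) = (B*B)/2 = B**2/2)
(-1407 + V((u*2)*2))/(-22623 + K(-78)) = (-1407 - 4/(5 + 199*(-6*2*2)**2 + 597*(-6*2*2)))/(-22623 + (1/2)*(-78)**2) = (-1407 - 4/(5 + 199*(-12*2)**2 + 597*(-12*2)))/(-22623 + (1/2)*6084) = (-1407 - 4/(5 + 199*(-24)**2 + 597*(-24)))/(-22623 + 3042) = (-1407 - 4/(5 + 199*576 - 14328))/(-19581) = (-1407 - 4/(5 + 114624 - 14328))*(-1/19581) = (-1407 - 4/100301)*(-1/19581) = -141123511/100301*(-1/19581) = 141123511/1963993881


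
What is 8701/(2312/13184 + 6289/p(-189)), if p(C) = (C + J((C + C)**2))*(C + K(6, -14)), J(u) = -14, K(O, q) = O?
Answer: 532688723952/21100333 ≈ 25246.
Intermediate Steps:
p(C) = (-14 + C)*(6 + C) (p(C) = (C - 14)*(C + 6) = (-14 + C)*(6 + C))
8701/(2312/13184 + 6289/p(-189)) = 8701/(2312/13184 + 6289/(-84 + (-189)**2 - 8*(-189))) = 8701/(2312*(1/13184) + 6289/(-84 + 35721 + 1512)) = 8701/(289/1648 + 6289/37149) = 8701/(21100333/61221552) = 8701*(61221552/21100333) = 532688723952/21100333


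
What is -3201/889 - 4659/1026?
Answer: -2475359/304038 ≈ -8.1416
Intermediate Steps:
-3201/889 - 4659/1026 = -3201*1/889 - 4659*1/1026 = -3201/889 - 1553/342 = -2475359/304038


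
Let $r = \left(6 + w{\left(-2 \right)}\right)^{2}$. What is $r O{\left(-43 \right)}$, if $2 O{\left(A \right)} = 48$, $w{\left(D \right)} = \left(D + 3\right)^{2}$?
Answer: $1176$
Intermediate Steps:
$w{\left(D \right)} = \left(3 + D\right)^{2}$
$O{\left(A \right)} = 24$ ($O{\left(A \right)} = \frac{1}{2} \cdot 48 = 24$)
$r = 49$ ($r = \left(6 + \left(3 - 2\right)^{2}\right)^{2} = \left(6 + 1^{2}\right)^{2} = \left(6 + 1\right)^{2} = 7^{2} = 49$)
$r O{\left(-43 \right)} = 49 \cdot 24 = 1176$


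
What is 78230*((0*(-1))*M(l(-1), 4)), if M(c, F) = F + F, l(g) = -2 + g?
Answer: 0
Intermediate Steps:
M(c, F) = 2*F
78230*((0*(-1))*M(l(-1), 4)) = 78230*((0*(-1))*(2*4)) = 78230*(0*8) = 78230*0 = 0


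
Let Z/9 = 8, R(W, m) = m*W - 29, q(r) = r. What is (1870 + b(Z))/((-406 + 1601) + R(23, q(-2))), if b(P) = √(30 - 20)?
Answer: 187/112 + √10/1120 ≈ 1.6725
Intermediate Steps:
R(W, m) = -29 + W*m (R(W, m) = W*m - 29 = -29 + W*m)
Z = 72 (Z = 9*8 = 72)
b(P) = √10
(1870 + b(Z))/((-406 + 1601) + R(23, q(-2))) = (1870 + √10)/((-406 + 1601) + (-29 + 23*(-2))) = (1870 + √10)/(1195 + (-29 - 46)) = (1870 + √10)/(1195 - 75) = (1870 + √10)/1120 = (1870 + √10)*(1/1120) = 187/112 + √10/1120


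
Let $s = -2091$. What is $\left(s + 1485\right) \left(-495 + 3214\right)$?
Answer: $-1647714$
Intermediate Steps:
$\left(s + 1485\right) \left(-495 + 3214\right) = \left(-2091 + 1485\right) \left(-495 + 3214\right) = \left(-606\right) 2719 = -1647714$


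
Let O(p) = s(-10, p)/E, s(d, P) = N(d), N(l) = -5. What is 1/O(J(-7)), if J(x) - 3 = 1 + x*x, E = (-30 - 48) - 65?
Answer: 143/5 ≈ 28.600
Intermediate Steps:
s(d, P) = -5
E = -143 (E = -78 - 65 = -143)
J(x) = 4 + x² (J(x) = 3 + (1 + x*x) = 3 + (1 + x²) = 4 + x²)
O(p) = 5/143 (O(p) = -5/(-143) = -5*(-1/143) = 5/143)
1/O(J(-7)) = 1/(5/143) = 143/5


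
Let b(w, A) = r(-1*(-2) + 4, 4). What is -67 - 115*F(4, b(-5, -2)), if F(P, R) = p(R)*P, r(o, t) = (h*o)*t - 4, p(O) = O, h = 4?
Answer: -42387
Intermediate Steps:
r(o, t) = -4 + 4*o*t (r(o, t) = (4*o)*t - 4 = 4*o*t - 4 = -4 + 4*o*t)
b(w, A) = 92 (b(w, A) = -4 + 4*(-1*(-2) + 4)*4 = -4 + 4*(2 + 4)*4 = -4 + 4*6*4 = -4 + 96 = 92)
F(P, R) = P*R (F(P, R) = R*P = P*R)
-67 - 115*F(4, b(-5, -2)) = -67 - 460*92 = -67 - 115*368 = -67 - 42320 = -42387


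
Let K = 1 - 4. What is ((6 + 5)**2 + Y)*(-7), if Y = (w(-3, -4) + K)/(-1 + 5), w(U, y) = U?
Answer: -1673/2 ≈ -836.50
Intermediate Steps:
K = -3
Y = -3/2 (Y = (-3 - 3)/(-1 + 5) = -6/4 = -6*1/4 = -3/2 ≈ -1.5000)
((6 + 5)**2 + Y)*(-7) = ((6 + 5)**2 - 3/2)*(-7) = (11**2 - 3/2)*(-7) = (121 - 3/2)*(-7) = (239/2)*(-7) = -1673/2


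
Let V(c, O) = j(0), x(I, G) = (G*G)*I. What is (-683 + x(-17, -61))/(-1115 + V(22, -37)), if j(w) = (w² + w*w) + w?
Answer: 12788/223 ≈ 57.345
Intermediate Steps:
j(w) = w + 2*w² (j(w) = (w² + w²) + w = 2*w² + w = w + 2*w²)
x(I, G) = I*G² (x(I, G) = G²*I = I*G²)
V(c, O) = 0 (V(c, O) = 0*(1 + 2*0) = 0*(1 + 0) = 0*1 = 0)
(-683 + x(-17, -61))/(-1115 + V(22, -37)) = (-683 - 17*(-61)²)/(-1115 + 0) = (-683 - 17*3721)/(-1115) = (-683 - 63257)*(-1/1115) = -63940*(-1/1115) = 12788/223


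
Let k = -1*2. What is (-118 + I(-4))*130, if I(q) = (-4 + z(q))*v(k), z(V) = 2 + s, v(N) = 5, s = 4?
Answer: -14040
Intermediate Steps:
k = -2
z(V) = 6 (z(V) = 2 + 4 = 6)
I(q) = 10 (I(q) = (-4 + 6)*5 = 2*5 = 10)
(-118 + I(-4))*130 = (-118 + 10)*130 = -108*130 = -14040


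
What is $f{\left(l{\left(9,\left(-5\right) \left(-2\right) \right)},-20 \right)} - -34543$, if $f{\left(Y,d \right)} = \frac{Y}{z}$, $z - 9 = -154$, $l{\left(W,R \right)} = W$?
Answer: $\frac{5008726}{145} \approx 34543.0$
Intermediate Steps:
$z = -145$ ($z = 9 - 154 = -145$)
$f{\left(Y,d \right)} = - \frac{Y}{145}$ ($f{\left(Y,d \right)} = \frac{Y}{-145} = Y \left(- \frac{1}{145}\right) = - \frac{Y}{145}$)
$f{\left(l{\left(9,\left(-5\right) \left(-2\right) \right)},-20 \right)} - -34543 = \left(- \frac{1}{145}\right) 9 - -34543 = - \frac{9}{145} + 34543 = \frac{5008726}{145}$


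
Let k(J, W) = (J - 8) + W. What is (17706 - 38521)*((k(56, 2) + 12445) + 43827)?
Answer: -1172342430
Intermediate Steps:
k(J, W) = -8 + J + W (k(J, W) = (-8 + J) + W = -8 + J + W)
(17706 - 38521)*((k(56, 2) + 12445) + 43827) = (17706 - 38521)*(((-8 + 56 + 2) + 12445) + 43827) = -20815*((50 + 12445) + 43827) = -20815*(12495 + 43827) = -20815*56322 = -1172342430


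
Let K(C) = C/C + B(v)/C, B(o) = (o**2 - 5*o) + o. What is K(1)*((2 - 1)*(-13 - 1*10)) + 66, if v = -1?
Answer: -72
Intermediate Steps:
B(o) = o**2 - 4*o
K(C) = 1 + 5/C (K(C) = C/C + (-(-4 - 1))/C = 1 + (-1*(-5))/C = 1 + 5/C)
K(1)*((2 - 1)*(-13 - 1*10)) + 66 = ((5 + 1)/1)*((2 - 1)*(-13 - 1*10)) + 66 = (1*6)*(1*(-13 - 10)) + 66 = 6*(1*(-23)) + 66 = 6*(-23) + 66 = -138 + 66 = -72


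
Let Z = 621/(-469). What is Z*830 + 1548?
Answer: 210582/469 ≈ 449.00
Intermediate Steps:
Z = -621/469 (Z = 621*(-1/469) = -621/469 ≈ -1.3241)
Z*830 + 1548 = -621/469*830 + 1548 = -515430/469 + 1548 = 210582/469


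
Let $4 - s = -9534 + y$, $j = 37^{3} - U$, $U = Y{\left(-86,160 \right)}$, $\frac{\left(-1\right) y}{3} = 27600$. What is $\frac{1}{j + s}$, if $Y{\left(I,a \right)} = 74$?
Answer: $\frac{1}{142917} \approx 6.9971 \cdot 10^{-6}$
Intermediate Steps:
$y = -82800$ ($y = \left(-3\right) 27600 = -82800$)
$U = 74$
$j = 50579$ ($j = 37^{3} - 74 = 50653 - 74 = 50579$)
$s = 92338$ ($s = 4 - \left(-9534 - 82800\right) = 4 - -92334 = 4 + 92334 = 92338$)
$\frac{1}{j + s} = \frac{1}{50579 + 92338} = \frac{1}{142917}$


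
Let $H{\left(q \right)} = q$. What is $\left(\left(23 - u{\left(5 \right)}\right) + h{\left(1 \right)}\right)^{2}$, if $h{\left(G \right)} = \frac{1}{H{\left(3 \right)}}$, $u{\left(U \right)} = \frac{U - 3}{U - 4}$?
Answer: $\frac{4096}{9} \approx 455.11$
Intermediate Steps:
$u{\left(U \right)} = \frac{-3 + U}{-4 + U}$
$h{\left(G \right)} = \frac{1}{3}$
$\left(\left(23 - u{\left(5 \right)}\right) + h{\left(1 \right)}\right)^{2} = \left(\left(23 - \frac{-3 + 5}{-4 + 5}\right) + \frac{1}{3}\right)^{2} = \left(\left(23 - 1^{-1} \cdot 2\right) + \frac{1}{3}\right)^{2} = \left(\left(23 - 1 \cdot 2\right) + \frac{1}{3}\right)^{2} = \left(\left(23 - 2\right) + \frac{1}{3}\right)^{2} = \left(21 + \frac{1}{3}\right)^{2} = \left(\frac{64}{3}\right)^{2} = \frac{4096}{9}$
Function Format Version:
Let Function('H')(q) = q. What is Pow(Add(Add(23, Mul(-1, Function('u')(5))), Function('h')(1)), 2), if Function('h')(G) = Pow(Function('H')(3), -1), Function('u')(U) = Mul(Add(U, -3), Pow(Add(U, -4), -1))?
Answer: Rational(4096, 9) ≈ 455.11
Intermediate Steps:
Function('u')(U) = Mul(Pow(Add(-4, U), -1), Add(-3, U)) (Function('u')(U) = Mul(Add(-3, U), Pow(Add(-4, U), -1)) = Mul(Pow(Add(-4, U), -1), Add(-3, U)))
Function('h')(G) = Rational(1, 3) (Function('h')(G) = Pow(3, -1) = Rational(1, 3))
Pow(Add(Add(23, Mul(-1, Function('u')(5))), Function('h')(1)), 2) = Pow(Add(Add(23, Mul(-1, Mul(Pow(Add(-4, 5), -1), Add(-3, 5)))), Rational(1, 3)), 2) = Pow(Add(Add(23, Mul(-1, Mul(Pow(1, -1), 2))), Rational(1, 3)), 2) = Pow(Add(Add(23, Mul(-1, Mul(1, 2))), Rational(1, 3)), 2) = Pow(Add(Add(23, Mul(-1, 2)), Rational(1, 3)), 2) = Pow(Add(Add(23, -2), Rational(1, 3)), 2) = Pow(Add(21, Rational(1, 3)), 2) = Pow(Rational(64, 3), 2) = Rational(4096, 9)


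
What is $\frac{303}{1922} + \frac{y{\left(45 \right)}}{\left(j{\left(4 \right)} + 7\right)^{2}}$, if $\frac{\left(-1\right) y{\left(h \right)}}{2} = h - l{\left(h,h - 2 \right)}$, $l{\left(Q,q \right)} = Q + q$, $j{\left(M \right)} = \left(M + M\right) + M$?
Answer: $\frac{274675}{693842} \approx 0.39588$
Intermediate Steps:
$j{\left(M \right)} = 3 M$ ($j{\left(M \right)} = 2 M + M = 3 M$)
$y{\left(h \right)} = -4 + 2 h$ ($y{\left(h \right)} = - 2 \left(h - \left(h + \left(h - 2\right)\right)\right) = - 2 \left(h - \left(h + \left(-2 + h\right)\right)\right) = - 2 \left(h - \left(-2 + 2 h\right)\right) = - 2 \left(2 - h\right) = -4 + 2 h$)
$\frac{303}{1922} + \frac{y{\left(45 \right)}}{\left(j{\left(4 \right)} + 7\right)^{2}} = \frac{303}{1922} + \frac{-4 + 2 \cdot 45}{\left(3 \cdot 4 + 7\right)^{2}} = 303 \cdot \frac{1}{1922} + \frac{-4 + 90}{\left(12 + 7\right)^{2}} = \frac{303}{1922} + \frac{86}{19^{2}} = \frac{303}{1922} + \frac{86}{361} = \frac{274675}{693842}$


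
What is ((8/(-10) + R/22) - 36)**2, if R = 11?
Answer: 131769/100 ≈ 1317.7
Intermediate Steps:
((8/(-10) + R/22) - 36)**2 = ((8/(-10) + 11/22) - 36)**2 = ((8*(-1/10) + 11*(1/22)) - 36)**2 = ((-4/5 + 1/2) - 36)**2 = (-3/10 - 36)**2 = (-363/10)**2 = 131769/100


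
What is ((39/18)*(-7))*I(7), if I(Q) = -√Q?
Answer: 91*√7/6 ≈ 40.127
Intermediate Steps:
((39/18)*(-7))*I(7) = ((39/18)*(-7))*(-√7) = ((39*(1/18))*(-7))*(-√7) = ((13/6)*(-7))*(-√7) = -(-91)*√7/6 = 91*√7/6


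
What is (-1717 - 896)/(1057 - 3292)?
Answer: 871/745 ≈ 1.1691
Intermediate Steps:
(-1717 - 896)/(1057 - 3292) = -2613/(-2235) = -2613*(-1/2235) = 871/745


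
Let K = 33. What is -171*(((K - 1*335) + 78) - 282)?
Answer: 86526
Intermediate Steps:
-171*(((K - 1*335) + 78) - 282) = -171*(((33 - 1*335) + 78) - 282) = -171*(((33 - 335) + 78) - 282) = -171*((-302 + 78) - 282) = -171*(-224 - 282) = -171*(-506) = 86526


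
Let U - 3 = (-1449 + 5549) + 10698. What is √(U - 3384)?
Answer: 7*√233 ≈ 106.85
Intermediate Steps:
U = 14801 (U = 3 + ((-1449 + 5549) + 10698) = 3 + (4100 + 10698) = 3 + 14798 = 14801)
√(U - 3384) = √(14801 - 3384) = √11417 = 7*√233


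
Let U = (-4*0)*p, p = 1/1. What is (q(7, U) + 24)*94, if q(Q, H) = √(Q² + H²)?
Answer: 2914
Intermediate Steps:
p = 1
U = 0 (U = -4*0*1 = 0*1 = 0)
q(Q, H) = √(H² + Q²)
(q(7, U) + 24)*94 = (√(0² + 7²) + 24)*94 = (√(0 + 49) + 24)*94 = (√49 + 24)*94 = (7 + 24)*94 = 31*94 = 2914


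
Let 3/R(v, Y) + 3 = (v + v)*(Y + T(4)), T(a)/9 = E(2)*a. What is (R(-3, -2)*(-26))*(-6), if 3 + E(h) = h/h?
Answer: 52/49 ≈ 1.0612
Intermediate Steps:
E(h) = -2 (E(h) = -3 + h/h = -3 + 1 = -2)
T(a) = -18*a (T(a) = 9*(-2*a) = -18*a)
R(v, Y) = 3/(-3 + 2*v*(-72 + Y)) (R(v, Y) = 3/(-3 + (v + v)*(Y - 18*4)) = 3/(-3 + (2*v)*(Y - 72)) = 3/(-3 + (2*v)*(-72 + Y)) = 3/(-3 + 2*v*(-72 + Y)))
(R(-3, -2)*(-26))*(-6) = ((3/(-3 - 144*(-3) + 2*(-2)*(-3)))*(-26))*(-6) = ((3/(-3 + 432 + 12))*(-26))*(-6) = ((3/441)*(-26))*(-6) = ((3*(1/441))*(-26))*(-6) = ((1/147)*(-26))*(-6) = -26/147*(-6) = 52/49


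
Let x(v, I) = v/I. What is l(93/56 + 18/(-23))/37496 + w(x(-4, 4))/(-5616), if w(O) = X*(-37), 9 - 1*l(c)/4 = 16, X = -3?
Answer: -179971/8774064 ≈ -0.020512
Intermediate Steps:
l(c) = -28 (l(c) = 36 - 4*16 = 36 - 64 = -28)
w(O) = 111 (w(O) = -3*(-37) = 111)
l(93/56 + 18/(-23))/37496 + w(x(-4, 4))/(-5616) = -28/37496 + 111/(-5616) = -28*1/37496 + 111*(-1/5616) = -7/9374 - 37/1872 = -179971/8774064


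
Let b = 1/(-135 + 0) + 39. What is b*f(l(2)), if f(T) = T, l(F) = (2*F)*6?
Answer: 42112/45 ≈ 935.82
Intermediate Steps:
l(F) = 12*F
b = 5264/135 (b = 1/(-135) + 39 = -1/135 + 39 = 5264/135 ≈ 38.993)
b*f(l(2)) = 5264*(12*2)/135 = (5264/135)*24 = 42112/45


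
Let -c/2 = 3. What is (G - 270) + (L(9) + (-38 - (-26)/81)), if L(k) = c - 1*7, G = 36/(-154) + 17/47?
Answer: -93966022/293139 ≈ -320.55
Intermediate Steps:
c = -6 (c = -2*3 = -6)
G = 463/3619 (G = 36*(-1/154) + 17*(1/47) = -18/77 + 17/47 = 463/3619 ≈ 0.12794)
L(k) = -13 (L(k) = -6 - 1*7 = -6 - 7 = -13)
(G - 270) + (L(9) + (-38 - (-26)/81)) = (463/3619 - 270) + (-13 + (-38 - (-26)/81)) = -976667/3619 + (-13 + (-38 - (-26)/81)) = -976667/3619 + (-13 + (-38 - 1*(-26/81))) = -976667/3619 + (-13 + (-38 + 26/81)) = -976667/3619 + (-13 - 3052/81) = -976667/3619 - 4105/81 = -93966022/293139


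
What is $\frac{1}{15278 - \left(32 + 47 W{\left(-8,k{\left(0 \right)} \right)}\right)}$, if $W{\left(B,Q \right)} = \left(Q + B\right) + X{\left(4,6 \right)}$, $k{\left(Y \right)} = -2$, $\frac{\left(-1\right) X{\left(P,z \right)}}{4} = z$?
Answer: $\frac{1}{16844} \approx 5.9368 \cdot 10^{-5}$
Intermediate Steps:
$X{\left(P,z \right)} = - 4 z$
$W{\left(B,Q \right)} = -24 + B + Q$ ($W{\left(B,Q \right)} = \left(Q + B\right) - 24 = \left(B + Q\right) - 24 = -24 + B + Q$)
$\frac{1}{15278 - \left(32 + 47 W{\left(-8,k{\left(0 \right)} \right)}\right)} = \frac{1}{15278 - \left(32 + 47 \left(-24 - 8 - 2\right)\right)} = \frac{1}{15278 - -1566} = \frac{1}{15278 + \left(1598 - 32\right)} = \frac{1}{15278 + 1566} = \frac{1}{16844}$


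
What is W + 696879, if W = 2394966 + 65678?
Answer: 3157523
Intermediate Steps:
W = 2460644
W + 696879 = 2460644 + 696879 = 3157523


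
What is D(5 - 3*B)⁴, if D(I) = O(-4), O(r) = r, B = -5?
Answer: 256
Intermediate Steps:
D(I) = -4
D(5 - 3*B)⁴ = (-4)⁴ = 256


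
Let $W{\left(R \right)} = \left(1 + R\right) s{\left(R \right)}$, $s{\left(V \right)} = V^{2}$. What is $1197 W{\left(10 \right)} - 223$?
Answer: $1316477$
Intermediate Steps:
$W{\left(R \right)} = R^{2} \left(1 + R\right)$ ($W{\left(R \right)} = \left(1 + R\right) R^{2} = R^{2} \left(1 + R\right)$)
$1197 W{\left(10 \right)} - 223 = 1197 \cdot 10^{2} \left(1 + 10\right) - 223 = 1197 \cdot 100 \cdot 11 - 223 = 1197 \cdot 1100 - 223 = 1316700 - 223 = 1316477$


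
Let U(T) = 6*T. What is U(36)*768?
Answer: 165888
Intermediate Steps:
U(36)*768 = (6*36)*768 = 216*768 = 165888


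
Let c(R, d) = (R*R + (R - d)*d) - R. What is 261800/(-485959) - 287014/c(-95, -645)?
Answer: 24495551213/83981004585 ≈ 0.29168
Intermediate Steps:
c(R, d) = R**2 - R + d*(R - d) (c(R, d) = (R**2 + d*(R - d)) - R = R**2 - R + d*(R - d))
261800/(-485959) - 287014/c(-95, -645) = 261800/(-485959) - 287014/((-95)**2 - 1*(-95) - 1*(-645)**2 - 95*(-645)) = 261800*(-1/485959) - 287014/(9025 + 95 - 1*416025 + 61275) = -261800/485959 - 287014/(9025 + 95 - 416025 + 61275) = -261800/485959 - 287014/(-345630) = -261800/485959 - 287014*(-1/345630) = -261800/485959 + 143507/172815 = 24495551213/83981004585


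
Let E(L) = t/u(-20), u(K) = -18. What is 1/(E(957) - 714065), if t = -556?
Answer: -9/6426307 ≈ -1.4005e-6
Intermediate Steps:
E(L) = 278/9 (E(L) = -556/(-18) = -556*(-1/18) = 278/9)
1/(E(957) - 714065) = 1/(278/9 - 714065) = 1/(-6426307/9) = -9/6426307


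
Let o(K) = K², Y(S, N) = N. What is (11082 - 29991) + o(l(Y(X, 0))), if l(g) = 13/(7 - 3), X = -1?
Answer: -302375/16 ≈ -18898.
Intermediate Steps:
l(g) = 13/4
(11082 - 29991) + o(l(Y(X, 0))) = (11082 - 29991) + (13/4)² = -18909 + 169/16 = -302375/16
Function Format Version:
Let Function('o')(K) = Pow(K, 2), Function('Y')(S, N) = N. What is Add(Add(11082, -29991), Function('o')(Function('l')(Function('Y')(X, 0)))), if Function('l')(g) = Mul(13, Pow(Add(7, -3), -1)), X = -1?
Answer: Rational(-302375, 16) ≈ -18898.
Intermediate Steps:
Function('l')(g) = Rational(13, 4) (Function('l')(g) = Mul(13, Pow(4, -1)) = Mul(13, Rational(1, 4)) = Rational(13, 4))
Add(Add(11082, -29991), Function('o')(Function('l')(Function('Y')(X, 0)))) = Add(Add(11082, -29991), Pow(Rational(13, 4), 2)) = Add(-18909, Rational(169, 16)) = Rational(-302375, 16)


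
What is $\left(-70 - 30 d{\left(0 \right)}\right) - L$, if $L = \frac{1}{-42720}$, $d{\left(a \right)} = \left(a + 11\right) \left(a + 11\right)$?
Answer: $- \frac{158063999}{42720} \approx -3700.0$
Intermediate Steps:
$d{\left(a \right)} = \left(11 + a\right)^{2}$ ($d{\left(a \right)} = \left(11 + a\right) \left(11 + a\right) = \left(11 + a\right)^{2}$)
$L = - \frac{1}{42720} \approx -2.3408 \cdot 10^{-5}$
$\left(-70 - 30 d{\left(0 \right)}\right) - L = \left(-70 - 30 \left(11 + 0\right)^{2}\right) - - \frac{1}{42720} = \left(-70 - 30 \cdot 11^{2}\right) + \frac{1}{42720} = \left(-70 - 3630\right) + \frac{1}{42720} = -3700 + \frac{1}{42720} = - \frac{158063999}{42720}$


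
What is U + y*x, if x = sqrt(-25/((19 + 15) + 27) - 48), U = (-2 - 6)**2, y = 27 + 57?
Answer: 64 + 84*I*sqrt(180133)/61 ≈ 64.0 + 584.45*I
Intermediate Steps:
y = 84
U = 64 (U = (-8)**2 = 64)
x = I*sqrt(180133)/61 (x = sqrt(-25/(34 + 27) - 48) = sqrt(-25/61 - 48) = sqrt(-2953/61) = I*sqrt(180133)/61 ≈ 6.9577*I)
U + y*x = 64 + 84*(I*sqrt(180133)/61) = 64 + 84*I*sqrt(180133)/61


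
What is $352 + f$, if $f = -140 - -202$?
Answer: $414$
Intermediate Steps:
$f = 62$ ($f = -140 + 202 = 62$)
$352 + f = 352 + 62 = 414$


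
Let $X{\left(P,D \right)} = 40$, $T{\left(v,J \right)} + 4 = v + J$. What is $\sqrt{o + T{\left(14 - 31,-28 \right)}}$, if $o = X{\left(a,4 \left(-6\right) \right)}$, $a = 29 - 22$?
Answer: $3 i \approx 3.0 i$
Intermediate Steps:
$T{\left(v,J \right)} = -4 + J + v$ ($T{\left(v,J \right)} = -4 + \left(v + J\right) = -4 + \left(J + v\right) = -4 + J + v$)
$a = 7$ ($a = 29 - 22 = 7$)
$o = 40$
$\sqrt{o + T{\left(14 - 31,-28 \right)}} = \sqrt{40 - 49} = \sqrt{-9} = 3 i$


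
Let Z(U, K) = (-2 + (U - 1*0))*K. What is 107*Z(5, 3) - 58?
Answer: 905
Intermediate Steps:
Z(U, K) = K*(-2 + U) (Z(U, K) = (-2 + (U + 0))*K = (-2 + U)*K = K*(-2 + U))
107*Z(5, 3) - 58 = 107*(3*(-2 + 5)) - 58 = 107*(3*3) - 58 = 107*9 - 58 = 963 - 58 = 905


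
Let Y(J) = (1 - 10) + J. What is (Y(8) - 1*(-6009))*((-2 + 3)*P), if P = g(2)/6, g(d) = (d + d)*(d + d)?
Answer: 48064/3 ≈ 16021.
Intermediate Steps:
Y(J) = -9 + J
g(d) = 4*d² (g(d) = (2*d)*(2*d) = 4*d²)
P = 8/3 (P = (4*2²)/6 = (4*4)*(⅙) = 16*(⅙) = 8/3 ≈ 2.6667)
(Y(8) - 1*(-6009))*((-2 + 3)*P) = ((-9 + 8) - 1*(-6009))*((-2 + 3)*(8/3)) = (-1 + 6009)*(1*(8/3)) = 6008*(8/3) = 48064/3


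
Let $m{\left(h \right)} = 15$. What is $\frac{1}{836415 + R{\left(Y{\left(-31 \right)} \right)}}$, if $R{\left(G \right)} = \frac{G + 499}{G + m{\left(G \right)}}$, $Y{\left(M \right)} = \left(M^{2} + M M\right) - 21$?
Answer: $\frac{479}{400643385} \approx 1.1956 \cdot 10^{-6}$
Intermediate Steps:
$Y{\left(M \right)} = -21 + 2 M^{2}$ ($Y{\left(M \right)} = \left(M^{2} + M^{2}\right) - 21 = 2 M^{2} - 21 = -21 + 2 M^{2}$)
$R{\left(G \right)} = \frac{499 + G}{15 + G}$ ($R{\left(G \right)} = \frac{G + 499}{G + 15} = \frac{499 + G}{15 + G}$)
$\frac{1}{836415 + R{\left(Y{\left(-31 \right)} \right)}} = \frac{1}{836415 + \frac{499 - \left(21 - 2 \left(-31\right)^{2}\right)}{15 - \left(21 - 2 \left(-31\right)^{2}\right)}} = \frac{1}{836415 + \frac{499 + \left(-21 + 2 \cdot 961\right)}{15 + \left(-21 + 2 \cdot 961\right)}} = \frac{1}{836415 + \frac{499 + \left(-21 + 1922\right)}{15 + \left(-21 + 1922\right)}} = \frac{1}{836415 + \frac{499 + 1901}{15 + 1901}} = \frac{1}{836415 + \frac{1}{1916} \cdot 2400} = \frac{1}{836415 + \frac{600}{479}} = \frac{1}{\frac{400643385}{479}} = \frac{479}{400643385}$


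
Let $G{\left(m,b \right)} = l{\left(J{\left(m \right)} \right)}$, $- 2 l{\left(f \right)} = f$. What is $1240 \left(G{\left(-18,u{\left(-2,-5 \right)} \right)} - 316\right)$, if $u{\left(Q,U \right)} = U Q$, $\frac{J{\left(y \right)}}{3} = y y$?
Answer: $-994480$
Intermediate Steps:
$J{\left(y \right)} = 3 y^{2}$ ($J{\left(y \right)} = 3 y y = 3 y^{2}$)
$u{\left(Q,U \right)} = Q U$
$l{\left(f \right)} = - \frac{f}{2}$
$G{\left(m,b \right)} = - \frac{3 m^{2}}{2}$
$1240 \left(G{\left(-18,u{\left(-2,-5 \right)} \right)} - 316\right) = 1240 \left(- \frac{3 \left(-18\right)^{2}}{2} - 316\right) = 1240 \left(\left(- \frac{3}{2}\right) 324 - 316\right) = 1240 \left(-486 - 316\right) = 1240 \left(-802\right) = -994480$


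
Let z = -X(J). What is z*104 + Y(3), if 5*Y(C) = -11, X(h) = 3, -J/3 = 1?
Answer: -1571/5 ≈ -314.20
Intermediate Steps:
J = -3 (J = -3*1 = -3)
Y(C) = -11/5 (Y(C) = (1/5)*(-11) = -11/5)
z = -3 (z = -1*3 = -3)
z*104 + Y(3) = -3*104 - 11/5 = -312 - 11/5 = -1571/5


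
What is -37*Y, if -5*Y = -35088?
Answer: -1298256/5 ≈ -2.5965e+5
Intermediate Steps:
Y = 35088/5 (Y = -1/5*(-35088) = 35088/5 ≈ 7017.6)
-37*Y = -37*35088/5 = -1298256/5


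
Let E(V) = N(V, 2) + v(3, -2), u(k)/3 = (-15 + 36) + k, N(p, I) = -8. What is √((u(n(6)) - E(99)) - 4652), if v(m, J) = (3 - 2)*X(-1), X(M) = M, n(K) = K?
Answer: I*√4562 ≈ 67.543*I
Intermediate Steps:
u(k) = 63 + 3*k (u(k) = 3*((-15 + 36) + k) = 3*(21 + k) = 63 + 3*k)
v(m, J) = -1 (v(m, J) = (3 - 2)*(-1) = 1*(-1) = -1)
E(V) = -9 (E(V) = -8 - 1 = -9)
√((u(n(6)) - E(99)) - 4652) = √(((63 + 3*6) - 1*(-9)) - 4652) = √(((63 + 18) + 9) - 4652) = √((81 + 9) - 4652) = √(90 - 4652) = √(-4562) = I*√4562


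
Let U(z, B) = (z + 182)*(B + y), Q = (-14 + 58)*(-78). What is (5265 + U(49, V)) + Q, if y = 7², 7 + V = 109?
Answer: 36714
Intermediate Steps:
V = 102 (V = -7 + 109 = 102)
y = 49
Q = -3432 (Q = 44*(-78) = -3432)
U(z, B) = (49 + B)*(182 + z) (U(z, B) = (z + 182)*(B + 49) = (182 + z)*(49 + B) = (49 + B)*(182 + z))
(5265 + U(49, V)) + Q = (5265 + (8918 + 49*49 + 182*102 + 102*49)) - 3432 = (5265 + (8918 + 2401 + 18564 + 4998)) - 3432 = (5265 + 34881) - 3432 = 40146 - 3432 = 36714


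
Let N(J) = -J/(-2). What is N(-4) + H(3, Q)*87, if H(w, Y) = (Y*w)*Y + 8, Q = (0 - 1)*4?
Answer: 4870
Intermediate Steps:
Q = -4 (Q = -1*4 = -4)
H(w, Y) = 8 + w*Y**2 (H(w, Y) = w*Y**2 + 8 = 8 + w*Y**2)
N(J) = J/2 (N(J) = -J*(-1)/2 = -(-1)*J/2 = J/2)
N(-4) + H(3, Q)*87 = (1/2)*(-4) + (8 + 3*(-4)**2)*87 = -2 + (8 + 3*16)*87 = -2 + (8 + 48)*87 = -2 + 56*87 = -2 + 4872 = 4870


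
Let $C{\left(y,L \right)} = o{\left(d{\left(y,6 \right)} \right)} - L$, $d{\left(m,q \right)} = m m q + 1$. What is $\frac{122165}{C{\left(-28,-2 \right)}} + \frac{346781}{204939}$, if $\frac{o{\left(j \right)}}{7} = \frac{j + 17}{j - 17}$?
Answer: $\frac{11738523023711}{869556177} \approx 13499.0$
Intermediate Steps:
$d{\left(m,q \right)} = 1 + q m^{2}$ ($d{\left(m,q \right)} = m^{2} q + 1 = q m^{2} + 1 = 1 + q m^{2}$)
$o{\left(j \right)} = \frac{7 \left(17 + j\right)}{-17 + j}$ ($o{\left(j \right)} = 7 \frac{j + 17}{j - 17} = 7 \frac{17 + j}{-17 + j} = \frac{7 \left(17 + j\right)}{-17 + j}$)
$C{\left(y,L \right)} = - L + \frac{7 \left(18 + 6 y^{2}\right)}{-16 + 6 y^{2}}$ ($C{\left(y,L \right)} = \frac{7 \left(17 + \left(1 + 6 y^{2}\right)\right)}{-17 + \left(1 + 6 y^{2}\right)} - L = \frac{7 \left(18 + 6 y^{2}\right)}{-16 + 6 y^{2}} - L = - L + \frac{7 \left(18 + 6 y^{2}\right)}{-16 + 6 y^{2}}$)
$\frac{122165}{C{\left(-28,-2 \right)}} + \frac{346781}{204939} = \frac{122165}{\frac{1}{-8 + 3 \left(-28\right)^{2}} \left(63 + 21 \left(-28\right)^{2} - - 2 \left(-8 + 3 \left(-28\right)^{2}\right)\right)} + \frac{346781}{204939} = \frac{122165}{\frac{1}{-8 + 3 \cdot 784} \left(63 + 21 \cdot 784 - - 2 \left(-8 + 3 \cdot 784\right)\right)} + 346781 \cdot \frac{1}{204939} = \frac{122165}{\frac{1}{-8 + 2352} \left(63 + 16464 - - 2 \left(-8 + 2352\right)\right)} + \frac{346781}{204939} = \frac{122165}{\frac{1}{2344} \left(63 + 16464 - \left(-2\right) 2344\right)} + \frac{346781}{204939} = \frac{122165}{\frac{1}{2344} \left(63 + 16464 + 4688\right)} + \frac{346781}{204939} = \frac{122165}{\frac{1}{2344} \cdot 21215} + \frac{346781}{204939} = \frac{122165}{\frac{21215}{2344}} + \frac{346781}{204939} = 122165 \cdot \frac{2344}{21215} + \frac{346781}{204939} = \frac{57270952}{4243} + \frac{346781}{204939} = \frac{11738523023711}{869556177}$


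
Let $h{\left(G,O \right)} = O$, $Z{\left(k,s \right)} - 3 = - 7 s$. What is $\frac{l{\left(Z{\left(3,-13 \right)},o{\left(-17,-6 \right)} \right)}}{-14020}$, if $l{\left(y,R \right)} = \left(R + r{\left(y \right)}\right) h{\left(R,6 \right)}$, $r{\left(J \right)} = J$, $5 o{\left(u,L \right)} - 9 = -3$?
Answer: $- \frac{714}{17525} \approx -0.040742$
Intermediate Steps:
$Z{\left(k,s \right)} = 3 - 7 s$
$o{\left(u,L \right)} = \frac{6}{5}$ ($o{\left(u,L \right)} = \frac{9}{5} + \frac{1}{5} \left(-3\right) = \frac{9}{5} - \frac{3}{5} = \frac{6}{5}$)
$l{\left(y,R \right)} = 6 R + 6 y$ ($l{\left(y,R \right)} = \left(R + y\right) 6 = 6 R + 6 y$)
$\frac{l{\left(Z{\left(3,-13 \right)},o{\left(-17,-6 \right)} \right)}}{-14020} = \frac{6 \cdot \frac{6}{5} + 6 \left(3 - -91\right)}{-14020} = \left(\frac{36}{5} + 6 \left(3 + 91\right)\right) \left(- \frac{1}{14020}\right) = \left(\frac{36}{5} + 6 \cdot 94\right) \left(- \frac{1}{14020}\right) = \left(\frac{36}{5} + 564\right) \left(- \frac{1}{14020}\right) = \frac{2856}{5} \left(- \frac{1}{14020}\right) = - \frac{714}{17525}$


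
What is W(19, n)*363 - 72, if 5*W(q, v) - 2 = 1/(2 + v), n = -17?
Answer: 1709/25 ≈ 68.360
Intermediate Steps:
W(q, v) = ⅖ + 1/(5*(2 + v))
W(19, n)*363 - 72 = ((5 + 2*(-17))/(5*(2 - 17)))*363 - 72 = ((⅕)*(5 - 34)/(-15))*363 - 72 = ((⅕)*(-1/15)*(-29))*363 - 72 = (29/75)*363 - 72 = 3509/25 - 72 = 1709/25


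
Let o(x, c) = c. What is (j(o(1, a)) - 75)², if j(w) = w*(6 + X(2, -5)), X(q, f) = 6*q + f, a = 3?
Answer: 1296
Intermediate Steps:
X(q, f) = f + 6*q
j(w) = 13*w (j(w) = w*(6 + (-5 + 6*2)) = w*(6 + (-5 + 12)) = w*(6 + 7) = w*13 = 13*w)
(j(o(1, a)) - 75)² = (13*3 - 75)² = (39 - 75)² = (-36)² = 1296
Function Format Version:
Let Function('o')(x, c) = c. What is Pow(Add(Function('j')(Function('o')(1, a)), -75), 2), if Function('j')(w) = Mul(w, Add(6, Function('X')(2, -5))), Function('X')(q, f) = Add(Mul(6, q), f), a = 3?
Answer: 1296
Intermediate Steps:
Function('X')(q, f) = Add(f, Mul(6, q))
Function('j')(w) = Mul(13, w) (Function('j')(w) = Mul(w, Add(6, Add(-5, Mul(6, 2)))) = Mul(w, Add(6, Add(-5, 12))) = Mul(w, Add(6, 7)) = Mul(w, 13) = Mul(13, w))
Pow(Add(Function('j')(Function('o')(1, a)), -75), 2) = Pow(Add(Mul(13, 3), -75), 2) = Pow(Add(39, -75), 2) = Pow(-36, 2) = 1296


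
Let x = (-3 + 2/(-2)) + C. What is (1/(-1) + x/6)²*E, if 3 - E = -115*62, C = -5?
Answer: 178325/4 ≈ 44581.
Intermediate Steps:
x = -9 (x = (-3 + 2/(-2)) - 5 = (-3 + 2*(-½)) - 5 = (-3 - 1) - 5 = -4 - 5 = -9)
E = 7133 (E = 3 - (-115)*62 = 3 - 1*(-7130) = 3 + 7130 = 7133)
(1/(-1) + x/6)²*E = (1/(-1) - 9/6)²*7133 = (1*(-1) - 9*⅙)²*7133 = (-1 - 3/2)²*7133 = (-5/2)²*7133 = (25/4)*7133 = 178325/4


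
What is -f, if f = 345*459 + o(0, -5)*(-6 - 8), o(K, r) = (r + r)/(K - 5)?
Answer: -158327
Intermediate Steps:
o(K, r) = 2*r/(-5 + K) (o(K, r) = (2*r)/(-5 + K) = 2*r/(-5 + K))
f = 158327 (f = 345*459 + (2*(-5)/(-5 + 0))*(-6 - 8) = 158355 + (2*(-5)/(-5))*(-14) = 158355 + (2*(-5)*(-⅕))*(-14) = 158355 + 2*(-14) = 158355 - 28 = 158327)
-f = -1*158327 = -158327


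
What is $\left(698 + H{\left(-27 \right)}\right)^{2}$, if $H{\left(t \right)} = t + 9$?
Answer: $462400$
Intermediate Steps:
$H{\left(t \right)} = 9 + t$
$\left(698 + H{\left(-27 \right)}\right)^{2} = \left(698 + \left(9 - 27\right)\right)^{2} = \left(698 - 18\right)^{2} = 680^{2} = 462400$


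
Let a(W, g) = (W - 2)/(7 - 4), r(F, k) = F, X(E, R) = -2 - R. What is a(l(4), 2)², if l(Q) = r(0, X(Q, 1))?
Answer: 4/9 ≈ 0.44444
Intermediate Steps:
l(Q) = 0
a(W, g) = -⅔ + W/3 (a(W, g) = (-2 + W)/3 = (-2 + W)*(⅓) = -⅔ + W/3)
a(l(4), 2)² = (-⅔ + (⅓)*0)² = (-⅔ + 0)² = (-⅔)² = 4/9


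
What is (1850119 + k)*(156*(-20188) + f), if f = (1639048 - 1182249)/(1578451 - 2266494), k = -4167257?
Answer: 5020945025138033614/688043 ≈ 7.2974e+12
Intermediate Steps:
f = -456799/688043 (f = 456799/(-688043) = 456799*(-1/688043) = -456799/688043 ≈ -0.66391)
(1850119 + k)*(156*(-20188) + f) = (1850119 - 4167257)*(156*(-20188) - 456799/688043) = -2317138*(-3149328 - 456799/688043) = -2317138*(-2166873541903/688043) = 5020945025138033614/688043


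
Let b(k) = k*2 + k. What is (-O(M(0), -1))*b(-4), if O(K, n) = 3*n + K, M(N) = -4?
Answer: -84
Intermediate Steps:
O(K, n) = K + 3*n
b(k) = 3*k (b(k) = 2*k + k = 3*k)
(-O(M(0), -1))*b(-4) = (-(-4 + 3*(-1)))*(3*(-4)) = -(-4 - 3)*(-12) = -1*(-7)*(-12) = 7*(-12) = -84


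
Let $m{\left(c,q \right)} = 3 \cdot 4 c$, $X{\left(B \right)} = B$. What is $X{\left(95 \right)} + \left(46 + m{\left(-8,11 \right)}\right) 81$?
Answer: $-3955$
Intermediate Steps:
$m{\left(c,q \right)} = 12 c$
$X{\left(95 \right)} + \left(46 + m{\left(-8,11 \right)}\right) 81 = 95 + \left(46 + 12 \left(-8\right)\right) 81 = 95 + \left(46 - 96\right) 81 = 95 - 4050 = -3955$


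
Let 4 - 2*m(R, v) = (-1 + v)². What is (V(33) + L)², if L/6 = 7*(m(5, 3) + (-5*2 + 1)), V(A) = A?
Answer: 119025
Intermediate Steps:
m(R, v) = 2 - (-1 + v)²/2
L = -378 (L = 6*(7*((2 - (-1 + 3)²/2) + (-5*2 + 1))) = 6*(7*((2 - ½*2²) + (-10 + 1))) = 6*(7*((2 - ½*4) - 9)) = 6*(7*((2 - 2) - 9)) = 6*(7*(0 - 9)) = 6*(7*(-9)) = 6*(-63) = -378)
(V(33) + L)² = (33 - 378)² = (-345)² = 119025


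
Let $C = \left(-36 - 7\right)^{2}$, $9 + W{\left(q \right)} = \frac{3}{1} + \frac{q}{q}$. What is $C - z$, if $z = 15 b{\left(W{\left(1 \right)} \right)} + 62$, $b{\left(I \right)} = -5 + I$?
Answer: $1937$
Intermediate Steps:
$W{\left(q \right)} = -5$ ($W{\left(q \right)} = -9 + \left(\frac{3}{1} + \frac{q}{q}\right) = -9 + \left(3 \cdot 1 + 1\right) = -9 + \left(3 + 1\right) = -9 + 4 = -5$)
$C = 1849$ ($C = \left(-43\right)^{2} = 1849$)
$z = -88$ ($z = 15 \left(-5 - 5\right) + 62 = 15 \left(-10\right) + 62 = -150 + 62 = -88$)
$C - z = 1849 - -88 = 1849 + 88 = 1937$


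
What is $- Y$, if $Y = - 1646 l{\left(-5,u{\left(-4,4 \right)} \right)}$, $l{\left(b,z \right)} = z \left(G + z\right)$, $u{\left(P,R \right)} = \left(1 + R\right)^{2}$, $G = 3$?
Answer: $1152200$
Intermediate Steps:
$l{\left(b,z \right)} = z \left(3 + z\right)$
$Y = -1152200$ ($Y = - 1646 \left(1 + 4\right)^{2} \left(3 + \left(1 + 4\right)^{2}\right) = - 1646 \cdot 5^{2} \left(3 + 5^{2}\right) = - 1646 \cdot 25 \left(3 + 25\right) = - 1646 \cdot 25 \cdot 28 = \left(-1646\right) 700 = -1152200$)
$- Y = \left(-1\right) \left(-1152200\right) = 1152200$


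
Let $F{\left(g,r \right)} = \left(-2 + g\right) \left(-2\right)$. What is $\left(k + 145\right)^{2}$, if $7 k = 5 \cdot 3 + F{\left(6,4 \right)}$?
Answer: $21316$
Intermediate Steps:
$F{\left(g,r \right)} = 4 - 2 g$
$k = 1$ ($k = \frac{5 \cdot 3 + \left(4 - 12\right)}{7} = \frac{15 + \left(4 - 12\right)}{7} = \frac{15 - 8}{7} = \frac{1}{7} \cdot 7 = 1$)
$\left(k + 145\right)^{2} = \left(1 + 145\right)^{2} = 146^{2} = 21316$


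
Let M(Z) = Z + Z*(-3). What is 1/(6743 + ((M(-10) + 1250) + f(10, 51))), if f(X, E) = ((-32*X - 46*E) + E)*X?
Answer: -1/18137 ≈ -5.5136e-5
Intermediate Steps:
f(X, E) = X*(-45*E - 32*X) (f(X, E) = ((-46*E - 32*X) + E)*X = (-45*E - 32*X)*X = X*(-45*E - 32*X))
M(Z) = -2*Z (M(Z) = Z - 3*Z = -2*Z)
1/(6743 + ((M(-10) + 1250) + f(10, 51))) = 1/(6743 + ((-2*(-10) + 1250) - 1*10*(32*10 + 45*51))) = 1/(6743 + ((20 + 1250) - 1*10*(320 + 2295))) = 1/(6743 + (1270 - 1*10*2615)) = 1/(6743 + (1270 - 26150)) = 1/(6743 - 24880) = 1/(-18137) = -1/18137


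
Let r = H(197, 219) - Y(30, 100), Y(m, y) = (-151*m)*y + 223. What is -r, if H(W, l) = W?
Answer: -452974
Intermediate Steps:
Y(m, y) = 223 - 151*m*y (Y(m, y) = -151*m*y + 223 = 223 - 151*m*y)
r = 452974 (r = 197 - (223 - 151*30*100) = 197 - (223 - 453000) = 197 - 1*(-452777) = 197 + 452777 = 452974)
-r = -1*452974 = -452974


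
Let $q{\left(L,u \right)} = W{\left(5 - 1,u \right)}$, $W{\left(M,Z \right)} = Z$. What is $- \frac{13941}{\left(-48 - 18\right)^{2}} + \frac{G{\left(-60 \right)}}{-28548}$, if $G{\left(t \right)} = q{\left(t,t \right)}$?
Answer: $- \frac{3682651}{1151436} \approx -3.1983$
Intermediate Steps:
$q{\left(L,u \right)} = u$
$G{\left(t \right)} = t$
$- \frac{13941}{\left(-48 - 18\right)^{2}} + \frac{G{\left(-60 \right)}}{-28548} = - \frac{13941}{\left(-48 - 18\right)^{2}} - \frac{60}{-28548} = - \frac{13941}{\left(-66\right)^{2}} - - \frac{5}{2379} = - \frac{13941}{4356} + \frac{5}{2379} = \left(-13941\right) \frac{1}{4356} + \frac{5}{2379} = - \frac{1549}{484} + \frac{5}{2379} = - \frac{3682651}{1151436}$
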